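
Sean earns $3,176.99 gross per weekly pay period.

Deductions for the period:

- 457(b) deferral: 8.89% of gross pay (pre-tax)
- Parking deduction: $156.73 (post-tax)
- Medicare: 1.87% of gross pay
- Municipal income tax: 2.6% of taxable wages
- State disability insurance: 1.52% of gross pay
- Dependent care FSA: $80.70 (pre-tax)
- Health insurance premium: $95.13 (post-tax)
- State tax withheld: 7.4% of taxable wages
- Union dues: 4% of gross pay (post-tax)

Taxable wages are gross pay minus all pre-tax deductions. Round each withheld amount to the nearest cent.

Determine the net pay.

$2,045.83

457(b) deferral: $3,176.99 × 0.0889 = $282.43
Dependent care FSA: $80.70
Pre-tax total = $282.43 + $80.70 = $363.13
Taxable wages = $3,176.99 − $363.13 = $2,813.86
Municipal income tax: $2,813.86 × 0.026 = $73.16
State tax withheld: $2,813.86 × 0.074 = $208.23
State disability insurance: $3,176.99 × 0.0152 = $48.29
Medicare: $3,176.99 × 0.0187 = $59.41
Union dues: $3,176.99 × 0.04 = $127.08
Parking deduction: $156.73
Health insurance premium: $95.13
Total deductions = $282.43 + $80.70 + $73.16 + $208.23 + $48.29 + $59.41 + $127.08 + $156.73 + $95.13 = $1,131.16
Net pay = $3,176.99 − $1,131.16 = $2,045.83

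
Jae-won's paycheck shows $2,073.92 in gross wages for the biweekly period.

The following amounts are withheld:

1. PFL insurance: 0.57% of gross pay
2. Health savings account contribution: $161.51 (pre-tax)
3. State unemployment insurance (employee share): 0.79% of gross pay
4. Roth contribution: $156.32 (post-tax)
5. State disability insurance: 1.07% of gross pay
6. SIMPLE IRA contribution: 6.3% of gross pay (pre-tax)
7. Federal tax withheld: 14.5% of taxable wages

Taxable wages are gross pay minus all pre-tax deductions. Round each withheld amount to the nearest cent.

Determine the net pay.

$1,316.69

Health savings account contribution: $161.51
SIMPLE IRA contribution: $2,073.92 × 0.063 = $130.66
Pre-tax total = $161.51 + $130.66 = $292.17
Taxable wages = $2,073.92 − $292.17 = $1,781.75
Federal tax withheld: $1,781.75 × 0.145 = $258.35
State unemployment insurance (employee share): $2,073.92 × 0.0079 = $16.38
PFL insurance: $2,073.92 × 0.0057 = $11.82
State disability insurance: $2,073.92 × 0.0107 = $22.19
Roth contribution: $156.32
Total deductions = $161.51 + $130.66 + $258.35 + $16.38 + $11.82 + $22.19 + $156.32 = $757.23
Net pay = $2,073.92 − $757.23 = $1,316.69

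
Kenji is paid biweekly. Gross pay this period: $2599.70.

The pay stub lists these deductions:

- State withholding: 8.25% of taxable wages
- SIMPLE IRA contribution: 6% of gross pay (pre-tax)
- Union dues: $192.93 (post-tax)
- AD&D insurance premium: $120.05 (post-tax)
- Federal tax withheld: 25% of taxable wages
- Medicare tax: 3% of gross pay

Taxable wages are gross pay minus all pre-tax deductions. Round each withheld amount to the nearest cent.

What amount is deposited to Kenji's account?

$1240.21

SIMPLE IRA contribution: $2599.70 × 0.06 = $155.98
Taxable wages = $2599.70 − $155.98 = $2443.72
Federal tax withheld: $2443.72 × 0.25 = $610.93
State withholding: $2443.72 × 0.0825 = $201.61
Medicare tax: $2599.70 × 0.03 = $77.99
AD&D insurance premium: $120.05
Union dues: $192.93
Total deductions = $155.98 + $610.93 + $201.61 + $77.99 + $120.05 + $192.93 = $1359.49
Net pay = $2599.70 − $1359.49 = $1240.21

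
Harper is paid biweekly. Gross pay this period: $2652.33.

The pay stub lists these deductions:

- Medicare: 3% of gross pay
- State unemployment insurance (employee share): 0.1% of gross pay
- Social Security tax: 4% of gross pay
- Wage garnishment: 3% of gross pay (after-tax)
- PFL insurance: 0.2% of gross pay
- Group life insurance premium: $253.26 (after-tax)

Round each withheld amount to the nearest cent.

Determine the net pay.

$2125.89

Social Security tax: $2652.33 × 0.04 = $106.09
PFL insurance: $2652.33 × 0.002 = $5.30
Medicare: $2652.33 × 0.03 = $79.57
State unemployment insurance (employee share): $2652.33 × 0.001 = $2.65
Wage garnishment: $2652.33 × 0.03 = $79.57
Group life insurance premium: $253.26
Total deductions = $106.09 + $5.30 + $79.57 + $2.65 + $79.57 + $253.26 = $526.44
Net pay = $2652.33 − $526.44 = $2125.89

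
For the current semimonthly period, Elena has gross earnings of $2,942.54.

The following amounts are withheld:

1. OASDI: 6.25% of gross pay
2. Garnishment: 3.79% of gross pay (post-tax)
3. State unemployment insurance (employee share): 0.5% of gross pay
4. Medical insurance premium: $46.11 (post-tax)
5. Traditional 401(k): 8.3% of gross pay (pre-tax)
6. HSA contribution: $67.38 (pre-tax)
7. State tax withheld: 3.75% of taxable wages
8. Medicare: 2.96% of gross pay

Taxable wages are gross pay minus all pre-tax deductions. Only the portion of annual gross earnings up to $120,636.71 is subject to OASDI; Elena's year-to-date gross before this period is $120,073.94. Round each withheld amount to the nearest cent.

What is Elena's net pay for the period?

$2,237.66

Traditional 401(k): $2,942.54 × 0.083 = $244.23
HSA contribution: $67.38
Pre-tax total = $244.23 + $67.38 = $311.61
Taxable wages = $2,942.54 − $311.61 = $2,630.93
State tax withheld: $2,630.93 × 0.0375 = $98.66
State unemployment insurance (employee share): $2,942.54 × 0.005 = $14.71
Medicare: $2,942.54 × 0.0296 = $87.10
OASDI: only $120,636.71 − $120,073.94 = $562.77 of this check is subject → $562.77 × 0.0625 = $35.17
Medical insurance premium: $46.11
Garnishment: $2,942.54 × 0.0379 = $111.52
Total deductions = $244.23 + $67.38 + $98.66 + $14.71 + $87.10 + $35.17 + $46.11 + $111.52 = $704.88
Net pay = $2,942.54 − $704.88 = $2,237.66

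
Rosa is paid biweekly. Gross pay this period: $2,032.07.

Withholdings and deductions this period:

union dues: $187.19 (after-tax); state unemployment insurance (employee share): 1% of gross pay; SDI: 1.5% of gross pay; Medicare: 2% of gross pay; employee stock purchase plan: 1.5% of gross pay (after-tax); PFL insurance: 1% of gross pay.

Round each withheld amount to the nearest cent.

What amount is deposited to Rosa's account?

SDI: $2,032.07 × 0.015 = $30.48
State unemployment insurance (employee share): $2,032.07 × 0.01 = $20.32
Medicare: $2,032.07 × 0.02 = $40.64
PFL insurance: $2,032.07 × 0.01 = $20.32
Union dues: $187.19
Employee stock purchase plan: $2,032.07 × 0.015 = $30.48
Total deductions = $30.48 + $20.32 + $40.64 + $20.32 + $187.19 + $30.48 = $329.43
Net pay = $2,032.07 − $329.43 = $1,702.64

$1,702.64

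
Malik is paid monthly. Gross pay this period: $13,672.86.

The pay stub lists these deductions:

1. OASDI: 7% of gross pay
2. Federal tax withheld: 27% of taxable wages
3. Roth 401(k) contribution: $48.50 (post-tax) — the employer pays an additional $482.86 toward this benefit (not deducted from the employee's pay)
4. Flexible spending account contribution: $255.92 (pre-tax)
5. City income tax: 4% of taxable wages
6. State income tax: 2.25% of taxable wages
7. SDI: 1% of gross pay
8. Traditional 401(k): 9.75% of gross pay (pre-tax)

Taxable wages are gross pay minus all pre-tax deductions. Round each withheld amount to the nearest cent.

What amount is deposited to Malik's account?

Traditional 401(k): $13,672.86 × 0.0975 = $1,333.10
Flexible spending account contribution: $255.92
Pre-tax total = $1,333.10 + $255.92 = $1,589.02
Taxable wages = $13,672.86 − $1,589.02 = $12,083.84
Federal tax withheld: $12,083.84 × 0.27 = $3,262.64
State income tax: $12,083.84 × 0.0225 = $271.89
City income tax: $12,083.84 × 0.04 = $483.35
OASDI: $13,672.86 × 0.07 = $957.10
SDI: $13,672.86 × 0.01 = $136.73
Roth 401(k) contribution: $48.50
(Employer's $482.86 toward Roth 401(k) contribution is not withheld from the employee.)
Total deductions = $1,333.10 + $255.92 + $3,262.64 + $271.89 + $483.35 + $957.10 + $136.73 + $48.50 = $6,749.23
Net pay = $13,672.86 − $6,749.23 = $6,923.63

$6,923.63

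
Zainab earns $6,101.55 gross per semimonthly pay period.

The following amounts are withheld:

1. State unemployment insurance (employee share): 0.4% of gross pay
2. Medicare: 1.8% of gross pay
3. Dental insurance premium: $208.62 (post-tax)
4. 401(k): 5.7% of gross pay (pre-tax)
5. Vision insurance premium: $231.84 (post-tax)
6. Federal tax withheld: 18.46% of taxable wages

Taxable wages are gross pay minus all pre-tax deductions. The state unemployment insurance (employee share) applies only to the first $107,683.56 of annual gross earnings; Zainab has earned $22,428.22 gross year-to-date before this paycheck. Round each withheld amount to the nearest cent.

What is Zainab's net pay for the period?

$4,116.92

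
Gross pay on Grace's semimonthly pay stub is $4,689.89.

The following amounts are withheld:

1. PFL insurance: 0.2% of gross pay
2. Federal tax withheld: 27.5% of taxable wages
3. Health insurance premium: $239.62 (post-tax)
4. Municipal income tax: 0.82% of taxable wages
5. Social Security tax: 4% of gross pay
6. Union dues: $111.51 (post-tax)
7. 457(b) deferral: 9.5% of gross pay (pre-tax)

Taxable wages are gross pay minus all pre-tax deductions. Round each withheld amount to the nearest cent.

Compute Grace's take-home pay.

457(b) deferral: $4,689.89 × 0.095 = $445.54
Taxable wages = $4,689.89 − $445.54 = $4,244.35
Federal tax withheld: $4,244.35 × 0.275 = $1,167.20
Municipal income tax: $4,244.35 × 0.0082 = $34.80
PFL insurance: $4,689.89 × 0.002 = $9.38
Social Security tax: $4,689.89 × 0.04 = $187.60
Health insurance premium: $239.62
Union dues: $111.51
Total deductions = $445.54 + $1,167.20 + $34.80 + $9.38 + $187.60 + $239.62 + $111.51 = $2,195.65
Net pay = $4,689.89 − $2,195.65 = $2,494.24

$2,494.24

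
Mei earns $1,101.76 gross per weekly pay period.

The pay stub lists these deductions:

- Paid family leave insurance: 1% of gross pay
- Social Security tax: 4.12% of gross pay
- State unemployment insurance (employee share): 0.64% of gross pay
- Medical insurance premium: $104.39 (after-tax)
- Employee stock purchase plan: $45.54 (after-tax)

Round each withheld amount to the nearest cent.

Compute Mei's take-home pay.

Paid family leave insurance: $1,101.76 × 0.01 = $11.02
State unemployment insurance (employee share): $1,101.76 × 0.0064 = $7.05
Social Security tax: $1,101.76 × 0.0412 = $45.39
Medical insurance premium: $104.39
Employee stock purchase plan: $45.54
Total deductions = $11.02 + $7.05 + $45.39 + $104.39 + $45.54 = $213.39
Net pay = $1,101.76 − $213.39 = $888.37

$888.37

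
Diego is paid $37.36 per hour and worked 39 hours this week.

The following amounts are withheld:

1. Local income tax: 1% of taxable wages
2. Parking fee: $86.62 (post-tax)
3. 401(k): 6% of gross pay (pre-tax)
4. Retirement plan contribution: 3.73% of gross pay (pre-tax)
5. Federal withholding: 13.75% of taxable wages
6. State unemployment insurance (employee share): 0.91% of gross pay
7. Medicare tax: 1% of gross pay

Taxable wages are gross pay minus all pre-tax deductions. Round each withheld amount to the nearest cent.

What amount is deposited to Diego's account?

$1,006.82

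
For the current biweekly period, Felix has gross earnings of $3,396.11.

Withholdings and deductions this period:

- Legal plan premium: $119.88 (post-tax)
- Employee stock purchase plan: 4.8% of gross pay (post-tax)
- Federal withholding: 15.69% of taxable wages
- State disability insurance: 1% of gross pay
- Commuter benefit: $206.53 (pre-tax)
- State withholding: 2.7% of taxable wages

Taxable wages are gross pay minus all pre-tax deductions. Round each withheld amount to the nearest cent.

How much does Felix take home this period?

Commuter benefit: $206.53
Taxable wages = $3,396.11 − $206.53 = $3,189.58
State withholding: $3,189.58 × 0.027 = $86.12
Federal withholding: $3,189.58 × 0.1569 = $500.45
State disability insurance: $3,396.11 × 0.01 = $33.96
Employee stock purchase plan: $3,396.11 × 0.048 = $163.01
Legal plan premium: $119.88
Total deductions = $206.53 + $86.12 + $500.45 + $33.96 + $163.01 + $119.88 = $1,109.95
Net pay = $3,396.11 − $1,109.95 = $2,286.16

$2,286.16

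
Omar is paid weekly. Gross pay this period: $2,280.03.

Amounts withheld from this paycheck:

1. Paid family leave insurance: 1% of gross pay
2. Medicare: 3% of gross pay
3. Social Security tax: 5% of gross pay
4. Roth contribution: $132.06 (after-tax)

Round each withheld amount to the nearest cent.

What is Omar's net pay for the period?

$1,942.77

Medicare: $2,280.03 × 0.03 = $68.40
Paid family leave insurance: $2,280.03 × 0.01 = $22.80
Social Security tax: $2,280.03 × 0.05 = $114.00
Roth contribution: $132.06
Total deductions = $68.40 + $22.80 + $114.00 + $132.06 = $337.26
Net pay = $2,280.03 − $337.26 = $1,942.77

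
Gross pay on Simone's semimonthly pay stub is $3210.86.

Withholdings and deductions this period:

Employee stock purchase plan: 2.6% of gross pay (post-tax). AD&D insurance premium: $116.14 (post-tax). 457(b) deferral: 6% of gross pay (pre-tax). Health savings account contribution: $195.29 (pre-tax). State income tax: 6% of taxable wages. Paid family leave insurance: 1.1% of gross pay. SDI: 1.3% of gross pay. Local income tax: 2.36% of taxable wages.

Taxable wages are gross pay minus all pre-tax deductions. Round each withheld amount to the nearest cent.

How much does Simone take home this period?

Health savings account contribution: $195.29
457(b) deferral: $3210.86 × 0.06 = $192.65
Pre-tax total = $195.29 + $192.65 = $387.94
Taxable wages = $3210.86 − $387.94 = $2822.92
Local income tax: $2822.92 × 0.0236 = $66.62
State income tax: $2822.92 × 0.06 = $169.38
Paid family leave insurance: $3210.86 × 0.011 = $35.32
SDI: $3210.86 × 0.013 = $41.74
Employee stock purchase plan: $3210.86 × 0.026 = $83.48
AD&D insurance premium: $116.14
Total deductions = $195.29 + $192.65 + $66.62 + $169.38 + $35.32 + $41.74 + $83.48 + $116.14 = $900.62
Net pay = $3210.86 − $900.62 = $2310.24

$2310.24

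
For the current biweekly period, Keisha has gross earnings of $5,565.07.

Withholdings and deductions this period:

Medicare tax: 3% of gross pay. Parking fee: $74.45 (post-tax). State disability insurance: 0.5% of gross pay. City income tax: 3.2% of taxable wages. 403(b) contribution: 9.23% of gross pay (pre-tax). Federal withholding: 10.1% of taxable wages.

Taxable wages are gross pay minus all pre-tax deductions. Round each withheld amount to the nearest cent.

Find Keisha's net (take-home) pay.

$4,110.34

403(b) contribution: $5,565.07 × 0.0923 = $513.66
Taxable wages = $5,565.07 − $513.66 = $5,051.41
Federal withholding: $5,051.41 × 0.101 = $510.19
City income tax: $5,051.41 × 0.032 = $161.65
State disability insurance: $5,565.07 × 0.005 = $27.83
Medicare tax: $5,565.07 × 0.03 = $166.95
Parking fee: $74.45
Total deductions = $513.66 + $510.19 + $161.65 + $27.83 + $166.95 + $74.45 = $1,454.73
Net pay = $5,565.07 − $1,454.73 = $4,110.34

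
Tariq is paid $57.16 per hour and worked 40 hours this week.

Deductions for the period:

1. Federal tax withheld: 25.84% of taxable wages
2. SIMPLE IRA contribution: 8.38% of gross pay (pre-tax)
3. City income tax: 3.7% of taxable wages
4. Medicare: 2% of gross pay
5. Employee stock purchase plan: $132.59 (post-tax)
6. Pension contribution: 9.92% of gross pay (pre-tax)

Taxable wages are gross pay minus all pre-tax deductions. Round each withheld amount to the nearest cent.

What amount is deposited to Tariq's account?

Gross pay: 40 × $57.16 = $2,286.40
Pension contribution: $2,286.40 × 0.0992 = $226.81
SIMPLE IRA contribution: $2,286.40 × 0.0838 = $191.60
Pre-tax total = $226.81 + $191.60 = $418.41
Taxable wages = $2,286.40 − $418.41 = $1,867.99
City income tax: $1,867.99 × 0.037 = $69.12
Federal tax withheld: $1,867.99 × 0.2584 = $482.69
Medicare: $2,286.40 × 0.02 = $45.73
Employee stock purchase plan: $132.59
Total deductions = $226.81 + $191.60 + $69.12 + $482.69 + $45.73 + $132.59 = $1,148.54
Net pay = $2,286.40 − $1,148.54 = $1,137.86

$1,137.86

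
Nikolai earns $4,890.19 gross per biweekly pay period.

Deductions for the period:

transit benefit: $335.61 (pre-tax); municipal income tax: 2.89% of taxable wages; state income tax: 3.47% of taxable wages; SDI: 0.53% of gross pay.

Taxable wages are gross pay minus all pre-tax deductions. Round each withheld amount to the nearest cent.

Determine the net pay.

$4,238.99

Transit benefit: $335.61
Taxable wages = $4,890.19 − $335.61 = $4,554.58
State income tax: $4,554.58 × 0.0347 = $158.04
Municipal income tax: $4,554.58 × 0.0289 = $131.63
SDI: $4,890.19 × 0.0053 = $25.92
Total deductions = $335.61 + $158.04 + $131.63 + $25.92 = $651.20
Net pay = $4,890.19 − $651.20 = $4,238.99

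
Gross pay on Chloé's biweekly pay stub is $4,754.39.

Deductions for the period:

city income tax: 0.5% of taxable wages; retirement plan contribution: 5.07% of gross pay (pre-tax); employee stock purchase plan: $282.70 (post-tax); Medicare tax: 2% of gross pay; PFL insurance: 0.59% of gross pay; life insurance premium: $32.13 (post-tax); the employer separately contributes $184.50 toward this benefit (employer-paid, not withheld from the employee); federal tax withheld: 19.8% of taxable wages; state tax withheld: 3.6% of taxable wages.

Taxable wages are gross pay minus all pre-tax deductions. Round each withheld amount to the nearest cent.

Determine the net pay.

Retirement plan contribution: $4,754.39 × 0.0507 = $241.05
Taxable wages = $4,754.39 − $241.05 = $4,513.34
State tax withheld: $4,513.34 × 0.036 = $162.48
Federal tax withheld: $4,513.34 × 0.198 = $893.64
City income tax: $4,513.34 × 0.005 = $22.57
PFL insurance: $4,754.39 × 0.0059 = $28.05
Medicare tax: $4,754.39 × 0.02 = $95.09
Life insurance premium: $32.13
Employee stock purchase plan: $282.70
(Employer's $184.50 toward life insurance premium is not withheld from the employee.)
Total deductions = $241.05 + $162.48 + $893.64 + $22.57 + $28.05 + $95.09 + $32.13 + $282.70 = $1,757.71
Net pay = $4,754.39 − $1,757.71 = $2,996.68

$2,996.68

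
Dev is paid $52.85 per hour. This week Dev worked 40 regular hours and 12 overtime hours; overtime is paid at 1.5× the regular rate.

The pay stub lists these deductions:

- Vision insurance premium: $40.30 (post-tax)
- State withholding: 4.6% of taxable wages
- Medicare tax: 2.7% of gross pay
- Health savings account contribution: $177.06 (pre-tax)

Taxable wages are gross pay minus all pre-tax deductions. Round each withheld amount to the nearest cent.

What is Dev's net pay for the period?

$2632.32

Regular pay: 40 × $52.85 = $2114.00
Overtime pay: 12 × $52.85 × 1.5 = $951.30
Gross pay = $2114.00 + $951.30 = $3065.30
Health savings account contribution: $177.06
Taxable wages = $3065.30 − $177.06 = $2888.24
State withholding: $2888.24 × 0.046 = $132.86
Medicare tax: $3065.30 × 0.027 = $82.76
Vision insurance premium: $40.30
Total deductions = $177.06 + $132.86 + $82.76 + $40.30 = $432.98
Net pay = $3065.30 − $432.98 = $2632.32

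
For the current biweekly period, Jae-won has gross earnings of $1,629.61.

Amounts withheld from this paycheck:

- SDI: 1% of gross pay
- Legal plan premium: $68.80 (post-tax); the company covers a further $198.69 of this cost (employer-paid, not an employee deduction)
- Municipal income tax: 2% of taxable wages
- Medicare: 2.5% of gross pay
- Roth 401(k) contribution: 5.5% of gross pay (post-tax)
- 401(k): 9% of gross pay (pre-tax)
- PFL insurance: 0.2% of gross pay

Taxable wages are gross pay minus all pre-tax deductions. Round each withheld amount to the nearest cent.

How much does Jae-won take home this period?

$1,234.56

401(k): $1,629.61 × 0.09 = $146.66
Taxable wages = $1,629.61 − $146.66 = $1,482.95
Municipal income tax: $1,482.95 × 0.02 = $29.66
SDI: $1,629.61 × 0.01 = $16.30
PFL insurance: $1,629.61 × 0.002 = $3.26
Medicare: $1,629.61 × 0.025 = $40.74
Roth 401(k) contribution: $1,629.61 × 0.055 = $89.63
Legal plan premium: $68.80
(Employer's $198.69 toward legal plan premium is not withheld from the employee.)
Total deductions = $146.66 + $29.66 + $16.30 + $3.26 + $40.74 + $89.63 + $68.80 = $395.05
Net pay = $1,629.61 − $395.05 = $1,234.56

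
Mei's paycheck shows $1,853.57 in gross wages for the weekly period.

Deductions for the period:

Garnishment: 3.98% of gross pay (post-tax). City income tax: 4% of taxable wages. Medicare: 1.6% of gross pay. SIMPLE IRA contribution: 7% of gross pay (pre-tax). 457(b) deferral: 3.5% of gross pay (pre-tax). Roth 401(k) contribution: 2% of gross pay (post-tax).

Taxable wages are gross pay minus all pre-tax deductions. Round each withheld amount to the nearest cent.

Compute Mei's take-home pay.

SIMPLE IRA contribution: $1,853.57 × 0.07 = $129.75
457(b) deferral: $1,853.57 × 0.035 = $64.87
Pre-tax total = $129.75 + $64.87 = $194.62
Taxable wages = $1,853.57 − $194.62 = $1,658.95
City income tax: $1,658.95 × 0.04 = $66.36
Medicare: $1,853.57 × 0.016 = $29.66
Roth 401(k) contribution: $1,853.57 × 0.02 = $37.07
Garnishment: $1,853.57 × 0.0398 = $73.77
Total deductions = $129.75 + $64.87 + $66.36 + $29.66 + $37.07 + $73.77 = $401.48
Net pay = $1,853.57 − $401.48 = $1,452.09

$1,452.09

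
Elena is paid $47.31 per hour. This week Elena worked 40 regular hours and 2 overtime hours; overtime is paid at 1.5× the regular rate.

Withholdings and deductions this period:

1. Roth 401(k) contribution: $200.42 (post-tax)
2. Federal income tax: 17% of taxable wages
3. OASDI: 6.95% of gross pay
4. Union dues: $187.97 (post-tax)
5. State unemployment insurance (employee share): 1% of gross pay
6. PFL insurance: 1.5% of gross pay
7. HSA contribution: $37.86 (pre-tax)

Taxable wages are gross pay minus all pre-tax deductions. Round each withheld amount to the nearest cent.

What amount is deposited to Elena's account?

Regular pay: 40 × $47.31 = $1,892.40
Overtime pay: 2 × $47.31 × 1.5 = $141.93
Gross pay = $1,892.40 + $141.93 = $2,034.33
HSA contribution: $37.86
Taxable wages = $2,034.33 − $37.86 = $1,996.47
Federal income tax: $1,996.47 × 0.17 = $339.40
OASDI: $2,034.33 × 0.0695 = $141.39
State unemployment insurance (employee share): $2,034.33 × 0.01 = $20.34
PFL insurance: $2,034.33 × 0.015 = $30.51
Union dues: $187.97
Roth 401(k) contribution: $200.42
Total deductions = $37.86 + $339.40 + $141.39 + $20.34 + $30.51 + $187.97 + $200.42 = $957.89
Net pay = $2,034.33 − $957.89 = $1,076.44

$1,076.44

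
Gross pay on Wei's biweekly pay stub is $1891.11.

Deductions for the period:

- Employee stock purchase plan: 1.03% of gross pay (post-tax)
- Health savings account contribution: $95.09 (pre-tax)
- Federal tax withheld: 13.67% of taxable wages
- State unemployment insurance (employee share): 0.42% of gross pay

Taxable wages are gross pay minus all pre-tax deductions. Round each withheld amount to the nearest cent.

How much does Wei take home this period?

$1523.08

Health savings account contribution: $95.09
Taxable wages = $1891.11 − $95.09 = $1796.02
Federal tax withheld: $1796.02 × 0.1367 = $245.52
State unemployment insurance (employee share): $1891.11 × 0.0042 = $7.94
Employee stock purchase plan: $1891.11 × 0.0103 = $19.48
Total deductions = $95.09 + $245.52 + $7.94 + $19.48 = $368.03
Net pay = $1891.11 − $368.03 = $1523.08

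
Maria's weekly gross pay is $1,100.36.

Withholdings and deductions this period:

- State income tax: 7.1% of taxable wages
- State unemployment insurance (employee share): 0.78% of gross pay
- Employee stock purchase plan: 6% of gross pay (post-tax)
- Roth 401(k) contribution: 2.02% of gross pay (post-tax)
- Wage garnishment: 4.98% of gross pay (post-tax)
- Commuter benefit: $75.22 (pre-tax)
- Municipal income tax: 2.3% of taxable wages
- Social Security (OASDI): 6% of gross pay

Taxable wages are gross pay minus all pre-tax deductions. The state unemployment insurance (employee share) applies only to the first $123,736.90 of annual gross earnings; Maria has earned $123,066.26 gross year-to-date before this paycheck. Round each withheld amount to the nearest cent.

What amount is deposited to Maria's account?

Commuter benefit: $75.22
Taxable wages = $1,100.36 − $75.22 = $1,025.14
Municipal income tax: $1,025.14 × 0.023 = $23.58
State income tax: $1,025.14 × 0.071 = $72.78
State unemployment insurance (employee share): only $123,736.90 − $123,066.26 = $670.64 of this check is subject → $670.64 × 0.0078 = $5.23
Social Security (OASDI): $1,100.36 × 0.06 = $66.02
Wage garnishment: $1,100.36 × 0.0498 = $54.80
Roth 401(k) contribution: $1,100.36 × 0.0202 = $22.23
Employee stock purchase plan: $1,100.36 × 0.06 = $66.02
Total deductions = $75.22 + $23.58 + $72.78 + $5.23 + $66.02 + $54.80 + $22.23 + $66.02 = $385.88
Net pay = $1,100.36 − $385.88 = $714.48

$714.48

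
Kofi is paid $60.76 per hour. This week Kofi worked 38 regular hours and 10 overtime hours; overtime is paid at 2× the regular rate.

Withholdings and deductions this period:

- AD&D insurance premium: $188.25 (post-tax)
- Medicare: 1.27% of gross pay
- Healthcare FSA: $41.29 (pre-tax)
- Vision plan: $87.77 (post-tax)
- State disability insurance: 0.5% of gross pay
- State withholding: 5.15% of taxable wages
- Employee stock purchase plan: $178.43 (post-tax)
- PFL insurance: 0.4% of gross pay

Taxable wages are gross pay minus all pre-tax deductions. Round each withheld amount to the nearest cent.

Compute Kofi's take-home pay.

Regular pay: 38 × $60.76 = $2308.88
Overtime pay: 10 × $60.76 × 2 = $1215.20
Gross pay = $2308.88 + $1215.20 = $3524.08
Healthcare FSA: $41.29
Taxable wages = $3524.08 − $41.29 = $3482.79
State withholding: $3482.79 × 0.0515 = $179.36
Medicare: $3524.08 × 0.0127 = $44.76
PFL insurance: $3524.08 × 0.004 = $14.10
State disability insurance: $3524.08 × 0.005 = $17.62
Vision plan: $87.77
AD&D insurance premium: $188.25
Employee stock purchase plan: $178.43
Total deductions = $41.29 + $179.36 + $44.76 + $14.10 + $17.62 + $87.77 + $188.25 + $178.43 = $751.58
Net pay = $3524.08 − $751.58 = $2772.50

$2772.50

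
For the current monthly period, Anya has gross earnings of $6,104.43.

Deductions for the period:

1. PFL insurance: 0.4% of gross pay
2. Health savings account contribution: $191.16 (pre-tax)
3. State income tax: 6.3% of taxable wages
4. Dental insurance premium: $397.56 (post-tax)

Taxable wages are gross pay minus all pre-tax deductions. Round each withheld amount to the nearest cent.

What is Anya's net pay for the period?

$5,118.75

Health savings account contribution: $191.16
Taxable wages = $6,104.43 − $191.16 = $5,913.27
State income tax: $5,913.27 × 0.063 = $372.54
PFL insurance: $6,104.43 × 0.004 = $24.42
Dental insurance premium: $397.56
Total deductions = $191.16 + $372.54 + $24.42 + $397.56 = $985.68
Net pay = $6,104.43 − $985.68 = $5,118.75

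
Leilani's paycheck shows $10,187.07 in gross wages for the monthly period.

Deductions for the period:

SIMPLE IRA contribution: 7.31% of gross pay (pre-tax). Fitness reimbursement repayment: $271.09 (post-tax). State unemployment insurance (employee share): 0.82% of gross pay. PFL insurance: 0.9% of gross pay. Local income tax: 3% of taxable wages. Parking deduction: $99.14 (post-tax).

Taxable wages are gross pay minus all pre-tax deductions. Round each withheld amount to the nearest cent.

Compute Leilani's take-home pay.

$8,613.69

SIMPLE IRA contribution: $10,187.07 × 0.0731 = $744.67
Taxable wages = $10,187.07 − $744.67 = $9,442.40
Local income tax: $9,442.40 × 0.03 = $283.27
State unemployment insurance (employee share): $10,187.07 × 0.0082 = $83.53
PFL insurance: $10,187.07 × 0.009 = $91.68
Fitness reimbursement repayment: $271.09
Parking deduction: $99.14
Total deductions = $744.67 + $283.27 + $83.53 + $91.68 + $271.09 + $99.14 = $1,573.38
Net pay = $10,187.07 − $1,573.38 = $8,613.69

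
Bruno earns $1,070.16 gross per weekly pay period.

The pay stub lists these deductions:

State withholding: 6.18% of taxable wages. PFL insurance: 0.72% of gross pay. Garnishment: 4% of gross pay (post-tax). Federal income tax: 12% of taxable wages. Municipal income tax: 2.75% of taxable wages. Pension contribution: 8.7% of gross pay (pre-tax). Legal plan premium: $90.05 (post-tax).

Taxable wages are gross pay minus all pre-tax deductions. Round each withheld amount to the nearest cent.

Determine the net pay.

$631.99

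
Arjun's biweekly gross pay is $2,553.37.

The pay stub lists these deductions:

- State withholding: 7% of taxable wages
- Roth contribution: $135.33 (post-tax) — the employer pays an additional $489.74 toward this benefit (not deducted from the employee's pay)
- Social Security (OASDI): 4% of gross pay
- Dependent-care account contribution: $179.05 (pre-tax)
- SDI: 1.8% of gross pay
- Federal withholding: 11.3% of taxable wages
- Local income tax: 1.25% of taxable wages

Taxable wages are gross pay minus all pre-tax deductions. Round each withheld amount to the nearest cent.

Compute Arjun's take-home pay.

$1,626.72

Dependent-care account contribution: $179.05
Taxable wages = $2,553.37 − $179.05 = $2,374.32
Federal withholding: $2,374.32 × 0.113 = $268.30
State withholding: $2,374.32 × 0.07 = $166.20
Local income tax: $2,374.32 × 0.0125 = $29.68
SDI: $2,553.37 × 0.018 = $45.96
Social Security (OASDI): $2,553.37 × 0.04 = $102.13
Roth contribution: $135.33
(Employer's $489.74 toward Roth contribution is not withheld from the employee.)
Total deductions = $179.05 + $268.30 + $166.20 + $29.68 + $45.96 + $102.13 + $135.33 = $926.65
Net pay = $2,553.37 − $926.65 = $1,626.72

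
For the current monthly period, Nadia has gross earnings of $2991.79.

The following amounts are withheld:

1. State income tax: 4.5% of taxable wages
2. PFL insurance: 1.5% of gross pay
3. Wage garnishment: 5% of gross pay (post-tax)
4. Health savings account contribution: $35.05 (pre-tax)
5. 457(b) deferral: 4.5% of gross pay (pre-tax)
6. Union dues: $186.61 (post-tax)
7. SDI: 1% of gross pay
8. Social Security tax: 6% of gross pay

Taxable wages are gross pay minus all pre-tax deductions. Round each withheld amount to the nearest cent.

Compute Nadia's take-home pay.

$2104.61

Health savings account contribution: $35.05
457(b) deferral: $2991.79 × 0.045 = $134.63
Pre-tax total = $35.05 + $134.63 = $169.68
Taxable wages = $2991.79 − $169.68 = $2822.11
State income tax: $2822.11 × 0.045 = $126.99
SDI: $2991.79 × 0.01 = $29.92
PFL insurance: $2991.79 × 0.015 = $44.88
Social Security tax: $2991.79 × 0.06 = $179.51
Union dues: $186.61
Wage garnishment: $2991.79 × 0.05 = $149.59
Total deductions = $35.05 + $134.63 + $126.99 + $29.92 + $44.88 + $179.51 + $186.61 + $149.59 = $887.18
Net pay = $2991.79 − $887.18 = $2104.61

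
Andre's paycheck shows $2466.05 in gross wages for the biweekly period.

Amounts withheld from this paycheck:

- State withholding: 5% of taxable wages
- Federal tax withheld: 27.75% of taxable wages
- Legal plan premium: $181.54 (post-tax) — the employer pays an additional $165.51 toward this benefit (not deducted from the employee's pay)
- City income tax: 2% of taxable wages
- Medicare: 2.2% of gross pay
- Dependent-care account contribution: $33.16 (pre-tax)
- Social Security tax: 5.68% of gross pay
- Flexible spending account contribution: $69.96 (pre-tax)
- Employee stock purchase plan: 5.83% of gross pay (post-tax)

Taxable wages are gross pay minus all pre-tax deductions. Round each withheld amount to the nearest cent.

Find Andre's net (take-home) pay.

$1022.18

Dependent-care account contribution: $33.16
Flexible spending account contribution: $69.96
Pre-tax total = $33.16 + $69.96 = $103.12
Taxable wages = $2466.05 − $103.12 = $2362.93
State withholding: $2362.93 × 0.05 = $118.15
Federal tax withheld: $2362.93 × 0.2775 = $655.71
City income tax: $2362.93 × 0.02 = $47.26
Social Security tax: $2466.05 × 0.0568 = $140.07
Medicare: $2466.05 × 0.022 = $54.25
Employee stock purchase plan: $2466.05 × 0.0583 = $143.77
Legal plan premium: $181.54
(Employer's $165.51 toward legal plan premium is not withheld from the employee.)
Total deductions = $33.16 + $69.96 + $118.15 + $655.71 + $47.26 + $140.07 + $54.25 + $143.77 + $181.54 = $1443.87
Net pay = $2466.05 − $1443.87 = $1022.18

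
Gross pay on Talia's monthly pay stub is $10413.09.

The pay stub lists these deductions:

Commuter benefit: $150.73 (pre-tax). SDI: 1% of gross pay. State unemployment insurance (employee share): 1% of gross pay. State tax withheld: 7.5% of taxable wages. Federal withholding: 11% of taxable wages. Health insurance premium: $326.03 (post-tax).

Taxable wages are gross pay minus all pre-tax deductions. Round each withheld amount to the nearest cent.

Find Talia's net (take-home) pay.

$7829.53

Commuter benefit: $150.73
Taxable wages = $10413.09 − $150.73 = $10262.36
State tax withheld: $10262.36 × 0.075 = $769.68
Federal withholding: $10262.36 × 0.11 = $1128.86
SDI: $10413.09 × 0.01 = $104.13
State unemployment insurance (employee share): $10413.09 × 0.01 = $104.13
Health insurance premium: $326.03
Total deductions = $150.73 + $769.68 + $1128.86 + $104.13 + $104.13 + $326.03 = $2583.56
Net pay = $10413.09 − $2583.56 = $7829.53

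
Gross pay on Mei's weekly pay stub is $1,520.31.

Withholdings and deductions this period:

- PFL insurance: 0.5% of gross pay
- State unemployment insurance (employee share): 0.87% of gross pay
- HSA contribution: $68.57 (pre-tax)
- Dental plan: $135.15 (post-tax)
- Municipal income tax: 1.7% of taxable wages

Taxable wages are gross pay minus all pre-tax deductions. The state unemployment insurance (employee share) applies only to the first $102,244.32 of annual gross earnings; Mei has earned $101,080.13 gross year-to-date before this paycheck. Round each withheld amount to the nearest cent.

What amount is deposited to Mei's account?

$1,274.18

HSA contribution: $68.57
Taxable wages = $1,520.31 − $68.57 = $1,451.74
Municipal income tax: $1,451.74 × 0.017 = $24.68
PFL insurance: $1,520.31 × 0.005 = $7.60
State unemployment insurance (employee share): only $102,244.32 − $101,080.13 = $1,164.19 of this check is subject → $1,164.19 × 0.0087 = $10.13
Dental plan: $135.15
Total deductions = $68.57 + $24.68 + $7.60 + $10.13 + $135.15 = $246.13
Net pay = $1,520.31 − $246.13 = $1,274.18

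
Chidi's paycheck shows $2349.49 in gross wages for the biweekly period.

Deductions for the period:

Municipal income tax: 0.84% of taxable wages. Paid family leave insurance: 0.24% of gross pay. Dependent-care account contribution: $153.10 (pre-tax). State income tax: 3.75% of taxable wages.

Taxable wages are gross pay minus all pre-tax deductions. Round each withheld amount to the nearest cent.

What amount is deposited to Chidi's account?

$2089.94

Dependent-care account contribution: $153.10
Taxable wages = $2349.49 − $153.10 = $2196.39
State income tax: $2196.39 × 0.0375 = $82.36
Municipal income tax: $2196.39 × 0.0084 = $18.45
Paid family leave insurance: $2349.49 × 0.0024 = $5.64
Total deductions = $153.10 + $82.36 + $18.45 + $5.64 = $259.55
Net pay = $2349.49 − $259.55 = $2089.94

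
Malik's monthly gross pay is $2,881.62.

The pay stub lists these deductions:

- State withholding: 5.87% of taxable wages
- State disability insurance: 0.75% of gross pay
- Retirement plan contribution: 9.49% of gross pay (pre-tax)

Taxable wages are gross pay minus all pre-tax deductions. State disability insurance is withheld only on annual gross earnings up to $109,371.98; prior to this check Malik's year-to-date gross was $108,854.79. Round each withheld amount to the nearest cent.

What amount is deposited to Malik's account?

$2,451.17

Retirement plan contribution: $2,881.62 × 0.0949 = $273.47
Taxable wages = $2,881.62 − $273.47 = $2,608.15
State withholding: $2,608.15 × 0.0587 = $153.10
State disability insurance: only $109,371.98 − $108,854.79 = $517.19 of this check is subject → $517.19 × 0.0075 = $3.88
Total deductions = $273.47 + $153.10 + $3.88 = $430.45
Net pay = $2,881.62 − $430.45 = $2,451.17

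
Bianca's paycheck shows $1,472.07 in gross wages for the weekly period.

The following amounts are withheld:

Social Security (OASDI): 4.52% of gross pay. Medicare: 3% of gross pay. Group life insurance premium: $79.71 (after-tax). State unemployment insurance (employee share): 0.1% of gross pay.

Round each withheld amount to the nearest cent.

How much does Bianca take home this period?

$1,280.19

State unemployment insurance (employee share): $1,472.07 × 0.001 = $1.47
Medicare: $1,472.07 × 0.03 = $44.16
Social Security (OASDI): $1,472.07 × 0.0452 = $66.54
Group life insurance premium: $79.71
Total deductions = $1.47 + $44.16 + $66.54 + $79.71 = $191.88
Net pay = $1,472.07 − $191.88 = $1,280.19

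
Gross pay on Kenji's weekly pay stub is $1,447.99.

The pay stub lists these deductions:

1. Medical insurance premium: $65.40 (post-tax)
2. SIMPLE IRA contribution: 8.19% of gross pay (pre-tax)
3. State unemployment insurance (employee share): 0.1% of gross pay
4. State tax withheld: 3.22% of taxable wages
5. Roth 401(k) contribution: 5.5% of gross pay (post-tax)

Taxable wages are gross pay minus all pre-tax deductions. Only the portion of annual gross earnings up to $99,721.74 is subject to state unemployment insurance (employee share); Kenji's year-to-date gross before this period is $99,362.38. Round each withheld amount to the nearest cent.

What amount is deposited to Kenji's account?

$1,141.19

SIMPLE IRA contribution: $1,447.99 × 0.0819 = $118.59
Taxable wages = $1,447.99 − $118.59 = $1,329.40
State tax withheld: $1,329.40 × 0.0322 = $42.81
State unemployment insurance (employee share): only $99,721.74 − $99,362.38 = $359.36 of this check is subject → $359.36 × 0.001 = $0.36
Roth 401(k) contribution: $1,447.99 × 0.055 = $79.64
Medical insurance premium: $65.40
Total deductions = $118.59 + $42.81 + $0.36 + $79.64 + $65.40 = $306.80
Net pay = $1,447.99 − $306.80 = $1,141.19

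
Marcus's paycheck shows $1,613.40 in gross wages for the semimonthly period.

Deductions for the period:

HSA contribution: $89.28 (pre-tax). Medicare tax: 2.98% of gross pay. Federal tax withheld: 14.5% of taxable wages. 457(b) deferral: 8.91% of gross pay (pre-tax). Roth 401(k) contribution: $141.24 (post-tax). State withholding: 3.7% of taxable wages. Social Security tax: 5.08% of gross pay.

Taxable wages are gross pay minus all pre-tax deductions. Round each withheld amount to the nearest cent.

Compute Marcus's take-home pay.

457(b) deferral: $1,613.40 × 0.0891 = $143.75
HSA contribution: $89.28
Pre-tax total = $143.75 + $89.28 = $233.03
Taxable wages = $1,613.40 − $233.03 = $1,380.37
State withholding: $1,380.37 × 0.037 = $51.07
Federal tax withheld: $1,380.37 × 0.145 = $200.15
Social Security tax: $1,613.40 × 0.0508 = $81.96
Medicare tax: $1,613.40 × 0.0298 = $48.08
Roth 401(k) contribution: $141.24
Total deductions = $143.75 + $89.28 + $51.07 + $200.15 + $81.96 + $48.08 + $141.24 = $755.53
Net pay = $1,613.40 − $755.53 = $857.87

$857.87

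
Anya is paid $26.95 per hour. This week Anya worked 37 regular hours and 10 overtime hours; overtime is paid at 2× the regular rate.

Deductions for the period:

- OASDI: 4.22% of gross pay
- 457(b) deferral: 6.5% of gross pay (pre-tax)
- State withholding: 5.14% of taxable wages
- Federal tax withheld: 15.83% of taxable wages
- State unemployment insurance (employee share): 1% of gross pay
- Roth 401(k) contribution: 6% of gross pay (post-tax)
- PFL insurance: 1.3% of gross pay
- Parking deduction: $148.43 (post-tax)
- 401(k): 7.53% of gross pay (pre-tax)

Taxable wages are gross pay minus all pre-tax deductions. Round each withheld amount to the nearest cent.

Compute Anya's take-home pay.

Regular pay: 37 × $26.95 = $997.15
Overtime pay: 10 × $26.95 × 2 = $539.00
Gross pay = $997.15 + $539.00 = $1,536.15
457(b) deferral: $1,536.15 × 0.065 = $99.85
401(k): $1,536.15 × 0.0753 = $115.67
Pre-tax total = $99.85 + $115.67 = $215.52
Taxable wages = $1,536.15 − $215.52 = $1,320.63
State withholding: $1,320.63 × 0.0514 = $67.88
Federal tax withheld: $1,320.63 × 0.1583 = $209.06
OASDI: $1,536.15 × 0.0422 = $64.83
State unemployment insurance (employee share): $1,536.15 × 0.01 = $15.36
PFL insurance: $1,536.15 × 0.013 = $19.97
Parking deduction: $148.43
Roth 401(k) contribution: $1,536.15 × 0.06 = $92.17
Total deductions = $99.85 + $115.67 + $67.88 + $209.06 + $64.83 + $15.36 + $19.97 + $148.43 + $92.17 = $833.22
Net pay = $1,536.15 − $833.22 = $702.93

$702.93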